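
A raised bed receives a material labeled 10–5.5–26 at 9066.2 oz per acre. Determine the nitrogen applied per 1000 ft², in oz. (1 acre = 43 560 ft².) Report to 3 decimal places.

20.813 oz N per thousand sq ft

nitrogen per acre = 9066.2 × 10% = 906.62 oz.
Convert to per 1000 ft²: 906.62 × 0.0229568 = 20.8131 oz.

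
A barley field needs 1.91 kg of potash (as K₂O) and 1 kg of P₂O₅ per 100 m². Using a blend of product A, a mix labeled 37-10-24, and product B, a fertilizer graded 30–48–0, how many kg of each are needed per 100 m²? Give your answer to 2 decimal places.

7.96 kg product A, 0.43 kg product B

With a, b = kg per 100 m² of product A and product B:
K₂O: 0.24·a + 0·b = 1.91
P₂O₅: 0.1·a + 0.48·b = 1
Solving simultaneously: a = 7.95833, b = 0.425347.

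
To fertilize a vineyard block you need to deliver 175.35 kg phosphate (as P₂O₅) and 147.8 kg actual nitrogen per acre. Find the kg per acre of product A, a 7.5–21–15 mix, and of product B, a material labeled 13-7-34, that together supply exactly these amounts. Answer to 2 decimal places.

Let a = kg of product A, b = kg of product B (per acre).
P₂O₅: 0.21·a + 0.07·b = 175.35
N: 0.075·a + 0.13·b = 147.8
Eliminate b: (row1) − 0.07/0.13·(row2) → 0.169615·a = 95.7654, so a = 564.603.
Then b = (147.8 − 0.075·564.603) / 0.13 = 811.1905.

564.60 kg product A, 811.19 kg product B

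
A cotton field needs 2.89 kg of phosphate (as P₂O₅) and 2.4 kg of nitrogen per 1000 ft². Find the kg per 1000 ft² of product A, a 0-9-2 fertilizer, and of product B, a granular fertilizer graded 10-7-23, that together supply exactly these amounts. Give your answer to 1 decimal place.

13.4 kg product A, 24.0 kg product B

With a, b = kg per 1000 ft² of product A and product B:
P₂O₅: 0.09·a + 0.07·b = 2.89
N: 0·a + 0.1·b = 2.4
Solving simultaneously: a = 13.4444, b = 24.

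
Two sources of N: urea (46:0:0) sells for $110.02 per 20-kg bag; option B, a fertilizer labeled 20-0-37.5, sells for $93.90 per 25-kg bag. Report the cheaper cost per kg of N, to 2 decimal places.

$11.96 per kg N (urea)

urea: N per bag = 20 × 46% = 9.2 kg; cost = 110.02 / 9.2 = $11.9587/kg N.
option B: N per bag = 25 × 20% = 5 kg; cost = 93.90 / 5 = $18.7800/kg N.
urea is cheaper.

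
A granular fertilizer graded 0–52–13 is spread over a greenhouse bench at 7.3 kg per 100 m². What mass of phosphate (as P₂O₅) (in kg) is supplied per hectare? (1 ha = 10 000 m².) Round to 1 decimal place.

379.6 kg P₂O₅ per hectare

P₂O₅ per 100 m² = 7.3 × 52% = 3.796 kg.
Convert to per hectare: 3.796 × 100 = 379.6 kg.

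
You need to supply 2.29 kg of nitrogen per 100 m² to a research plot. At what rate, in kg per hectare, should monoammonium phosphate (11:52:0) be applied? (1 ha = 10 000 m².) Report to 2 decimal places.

Product per 100 m² = 2.29 / 11% = 20.8182 kg.
Convert to per hectare: 20.8182 × 100 = 2081.818 kg.

2081.82 kg of product per hectare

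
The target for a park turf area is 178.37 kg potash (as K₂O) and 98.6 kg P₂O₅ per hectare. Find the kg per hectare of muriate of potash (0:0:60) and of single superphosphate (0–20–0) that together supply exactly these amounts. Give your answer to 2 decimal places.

297.28 kg muriate of potash, 493.00 kg single superphosphate

Per-hectare balance (a = muriate of potash, b = single superphosphate):
K₂O: 0.6·a + 0·b = 178.37
P₂O₅: 0·a + 0.2·b = 98.6
Solving simultaneously: a = 297.283, b = 493.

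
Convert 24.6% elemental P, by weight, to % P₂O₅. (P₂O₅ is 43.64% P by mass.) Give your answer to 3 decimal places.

%P₂O₅ = 24.6 / 0.4364 = 56.3703%.

56.370% P₂O₅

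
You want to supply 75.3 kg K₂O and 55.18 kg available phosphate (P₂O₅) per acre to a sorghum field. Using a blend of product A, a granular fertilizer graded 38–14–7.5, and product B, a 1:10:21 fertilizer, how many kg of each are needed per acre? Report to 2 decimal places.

185.29 kg product A, 292.40 kg product B

Per-acre balance (a = product A, b = product B):
K₂O: 0.075·a + 0.21·b = 75.3
P₂O₅: 0.14·a + 0.1·b = 55.18
Solving simultaneously: a = 185.288, b = 292.397.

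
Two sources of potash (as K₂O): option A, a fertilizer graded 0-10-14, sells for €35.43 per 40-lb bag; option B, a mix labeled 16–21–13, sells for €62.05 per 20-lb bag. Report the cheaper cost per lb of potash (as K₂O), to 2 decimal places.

€6.33 per lb K₂O (option A)

option A: K₂O per bag = 40 × 14% = 5.6 lb; cost = 35.43 / 5.6 = €6.3268/lb K₂O.
option B: K₂O per bag = 20 × 13% = 2.6 lb; cost = 62.05 / 2.6 = €23.8654/lb K₂O.
option A is cheaper.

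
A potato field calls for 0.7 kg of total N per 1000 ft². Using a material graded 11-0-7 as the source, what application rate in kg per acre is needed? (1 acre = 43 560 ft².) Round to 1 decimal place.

277.2 kg of product per acre

Product per 1000 ft² = 0.7 / 11% = 6.36364 kg.
Convert to per acre: 6.36364 × 43.56 = 277.2 kg.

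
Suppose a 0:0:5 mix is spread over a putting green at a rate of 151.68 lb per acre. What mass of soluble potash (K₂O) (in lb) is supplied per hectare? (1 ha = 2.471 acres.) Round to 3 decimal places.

18.740 lb K₂O per hectare

K₂O per acre = 151.68 × 5% = 7.584 lb.
Convert to per hectare: 7.584 × 2.471 = 18.7401 lb.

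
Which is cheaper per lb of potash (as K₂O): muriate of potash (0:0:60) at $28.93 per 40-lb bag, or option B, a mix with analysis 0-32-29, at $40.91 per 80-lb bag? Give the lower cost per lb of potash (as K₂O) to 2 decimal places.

$1.21 per lb K₂O (muriate of potash)

muriate of potash: K₂O per bag = 40 × 60% = 24 lb; cost = 28.93 / 24 = $1.2054/lb K₂O.
option B: K₂O per bag = 80 × 29% = 23.2 lb; cost = 40.91 / 23.2 = $1.7634/lb K₂O.
muriate of potash is cheaper.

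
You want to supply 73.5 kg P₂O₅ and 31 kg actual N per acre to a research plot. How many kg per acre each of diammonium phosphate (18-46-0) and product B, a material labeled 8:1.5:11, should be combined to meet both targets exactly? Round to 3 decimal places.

Let a = kg of diammonium phosphate, b = kg of product B (per acre).
P₂O₅: 0.46·a + 0.015·b = 73.5
N: 0.18·a + 0.08·b = 31
Eliminate a: (row1) − 0.46/0.18·(row2) → -0.189444·b = -5.72222, so b = 30.2053.
Back-substitute: a = (73.5 − 0.015·30.2053) / 0.46 = 158.7977.

158.798 kg diammonium phosphate, 30.205 kg product B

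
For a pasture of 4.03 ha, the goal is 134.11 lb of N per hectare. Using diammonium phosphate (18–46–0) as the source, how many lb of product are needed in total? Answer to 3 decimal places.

Product per hectare = 134.11 / 18% = 745.056 lb.
Total product = 745.056 × 4.03 = 3002.5739 lb.

3002.574 lb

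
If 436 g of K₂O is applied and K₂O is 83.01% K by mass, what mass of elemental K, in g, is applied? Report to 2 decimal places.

K = 436 × 0.8301 = 361.924 g.

361.92 g K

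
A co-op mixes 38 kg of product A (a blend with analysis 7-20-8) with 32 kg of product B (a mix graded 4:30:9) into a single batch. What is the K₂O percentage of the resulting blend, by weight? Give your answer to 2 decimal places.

Total mass = 38 + 32 = 70 kg.
K₂O mass = 8%×38 + 9%×32 = 5.92 kg.
% K₂O = 5.92 / 70 = 8.45714%.

8.46% K₂O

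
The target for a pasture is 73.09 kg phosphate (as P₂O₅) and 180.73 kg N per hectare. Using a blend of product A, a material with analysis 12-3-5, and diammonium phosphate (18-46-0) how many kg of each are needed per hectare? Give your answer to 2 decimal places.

Let a = kg of product A, b = kg of diammonium phosphate (per hectare).
P₂O₅: 0.03·a + 0.46·b = 73.09
N: 0.12·a + 0.18·b = 180.73
Eliminate b: (row1) − 0.46/0.18·(row2) → -0.276667·a = -388.776, so a = 1405.213.
Then b = (180.73 − 0.12·1405.213) / 0.18 = 67.247.

1405.21 kg product A, 67.25 kg diammonium phosphate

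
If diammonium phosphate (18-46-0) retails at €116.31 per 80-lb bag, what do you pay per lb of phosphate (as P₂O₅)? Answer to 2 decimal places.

P₂O₅ in bag = 80 × 46% = 36.8 lb.
Cost per lb P₂O₅ = €116.31 / 36.8 = €3.1606.

€3.16 per lb P₂O₅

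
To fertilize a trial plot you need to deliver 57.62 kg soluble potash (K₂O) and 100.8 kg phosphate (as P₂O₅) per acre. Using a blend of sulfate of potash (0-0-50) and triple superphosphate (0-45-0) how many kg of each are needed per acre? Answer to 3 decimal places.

115.240 kg sulfate of potash, 224.000 kg triple superphosphate

Per-acre balance (a = sulfate of potash, b = triple superphosphate):
K₂O: 0.5·a + 0·b = 57.62
P₂O₅: 0·a + 0.45·b = 100.8
Solving simultaneously: a = 115.24, b = 224.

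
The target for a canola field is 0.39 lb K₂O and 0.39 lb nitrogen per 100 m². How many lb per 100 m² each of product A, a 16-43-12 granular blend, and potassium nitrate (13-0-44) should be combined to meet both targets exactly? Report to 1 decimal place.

2.2 lb product A, 0.3 lb potassium nitrate

Per-100 m² balance (a = product A, b = potassium nitrate):
K₂O: 0.12·a + 0.44·b = 0.39
N: 0.16·a + 0.13·b = 0.39
Eliminate b: (row1) − 0.44/0.13·(row2) → -0.421538·a = -0.93, so a = 2.2062.
Then b = (0.39 − 0.16·2.2062) / 0.13 = 0.284672.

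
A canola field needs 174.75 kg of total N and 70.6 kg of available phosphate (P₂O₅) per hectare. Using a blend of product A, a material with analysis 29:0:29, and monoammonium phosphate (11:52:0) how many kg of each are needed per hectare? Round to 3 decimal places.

Let a = kg of product A, b = kg of monoammonium phosphate (per hectare).
N: 0.29·a + 0.11·b = 174.75
P₂O₅: 0·a + 0.52·b = 70.6
Solving simultaneously: a = 551.0875, b = 135.7692.

551.088 kg product A, 135.769 kg monoammonium phosphate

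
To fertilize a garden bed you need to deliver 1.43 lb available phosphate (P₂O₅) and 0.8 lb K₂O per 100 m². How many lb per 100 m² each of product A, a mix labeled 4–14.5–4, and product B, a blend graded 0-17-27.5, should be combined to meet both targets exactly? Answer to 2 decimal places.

7.78 lb product A, 1.78 lb product B

Per-100 m² balance (a = product A, b = product B):
P₂O₅: 0.145·a + 0.17·b = 1.43
K₂O: 0.04·a + 0.275·b = 0.8
Solving simultaneously: a = 7.77778, b = 1.77778.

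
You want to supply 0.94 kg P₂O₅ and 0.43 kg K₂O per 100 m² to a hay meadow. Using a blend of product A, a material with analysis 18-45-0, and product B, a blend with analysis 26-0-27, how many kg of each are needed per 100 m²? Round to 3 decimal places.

2.089 kg product A, 1.593 kg product B

With a, b = kg per 100 m² of product A and product B:
P₂O₅: 0.45·a + 0·b = 0.94
K₂O: 0·a + 0.27·b = 0.43
Solving simultaneously: a = 2.08889, b = 1.59259.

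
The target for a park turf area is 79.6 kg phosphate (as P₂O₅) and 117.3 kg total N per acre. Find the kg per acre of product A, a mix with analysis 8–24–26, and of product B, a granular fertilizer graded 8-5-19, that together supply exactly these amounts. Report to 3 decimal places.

33.092 kg product A, 1433.158 kg product B

Let a = kg of product A, b = kg of product B (per acre).
P₂O₅: 0.24·a + 0.05·b = 79.6
N: 0.08·a + 0.08·b = 117.3
Solving simultaneously: a = 33.0921, b = 1433.1579.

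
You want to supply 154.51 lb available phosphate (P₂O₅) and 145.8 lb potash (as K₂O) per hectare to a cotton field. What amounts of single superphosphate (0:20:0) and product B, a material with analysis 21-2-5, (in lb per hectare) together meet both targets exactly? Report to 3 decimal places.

480.950 lb single superphosphate, 2916.000 lb product B

Let a = lb of single superphosphate, b = lb of product B (per hectare).
P₂O₅: 0.2·a + 0.02·b = 154.51
K₂O: 0·a + 0.05·b = 145.8
Solving simultaneously: a = 480.95, b = 2916.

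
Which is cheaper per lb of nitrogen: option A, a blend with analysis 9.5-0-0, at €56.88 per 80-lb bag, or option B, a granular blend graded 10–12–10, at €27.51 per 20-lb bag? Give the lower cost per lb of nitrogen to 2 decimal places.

€7.48 per lb N (option A)

option A: N per bag = 80 × 9.5% = 7.6 lb; cost = 56.88 / 7.6 = €7.4842/lb N.
option B: N per bag = 20 × 10% = 2 lb; cost = 27.51 / 2 = €13.7550/lb N.
option A is cheaper.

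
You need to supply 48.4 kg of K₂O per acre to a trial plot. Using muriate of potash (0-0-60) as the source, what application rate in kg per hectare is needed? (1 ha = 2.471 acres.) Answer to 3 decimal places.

199.327 kg of product per hectare

Product per acre = 48.4 / 60% = 80.6667 kg.
Convert to per hectare: 80.6667 × 2.471 = 199.3273 kg.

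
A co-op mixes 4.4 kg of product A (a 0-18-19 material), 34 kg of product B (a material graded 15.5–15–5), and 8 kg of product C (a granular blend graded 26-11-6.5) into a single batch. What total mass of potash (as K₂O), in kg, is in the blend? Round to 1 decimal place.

3.1 kg K₂O

K₂O mass = 19%×4.4 + 5%×34 + 6.5%×8 = 3.056 kg.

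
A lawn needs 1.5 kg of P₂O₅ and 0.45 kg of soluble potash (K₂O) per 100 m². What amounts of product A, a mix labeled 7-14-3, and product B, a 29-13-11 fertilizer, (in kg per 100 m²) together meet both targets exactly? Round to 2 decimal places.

With a, b = kg per 100 m² of product A and product B:
P₂O₅: 0.14·a + 0.13·b = 1.5
K₂O: 0.03·a + 0.11·b = 0.45
From row1: a = (1.5 − 0.13·b) / 0.14.
Into row2: 0.03·(1.5 − 0.13·b)/0.14 + 0.11·b = 0.45 → b = 1.56522, a = 9.26087.

9.26 kg product A, 1.57 kg product B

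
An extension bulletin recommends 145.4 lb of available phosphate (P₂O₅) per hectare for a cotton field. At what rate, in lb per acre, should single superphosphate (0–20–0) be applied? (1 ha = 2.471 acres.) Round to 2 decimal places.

294.21 lb of product per acre

Product per hectare = 145.4 / 20% = 727 lb.
Convert to per acre: 727 × 0.404694 = 294.213 lb.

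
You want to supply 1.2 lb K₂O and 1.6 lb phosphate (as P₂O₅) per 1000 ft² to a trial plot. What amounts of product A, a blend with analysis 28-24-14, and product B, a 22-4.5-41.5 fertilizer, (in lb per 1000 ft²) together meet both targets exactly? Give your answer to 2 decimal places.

6.54 lb product A, 0.69 lb product B

Per-1000 ft² balance (a = product A, b = product B):
K₂O: 0.14·a + 0.415·b = 1.2
P₂O₅: 0.24·a + 0.045·b = 1.6
Solving simultaneously: a = 6.53805, b = 0.685959.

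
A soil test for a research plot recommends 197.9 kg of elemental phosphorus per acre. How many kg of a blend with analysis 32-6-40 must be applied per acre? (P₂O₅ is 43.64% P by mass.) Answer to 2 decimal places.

7558.05 kg of product per acre

As P₂O₅: 197.9 / 0.4364 = 453.483 kg per acre.
Product per acre = 453.483 / 6% = 7558.051 kg.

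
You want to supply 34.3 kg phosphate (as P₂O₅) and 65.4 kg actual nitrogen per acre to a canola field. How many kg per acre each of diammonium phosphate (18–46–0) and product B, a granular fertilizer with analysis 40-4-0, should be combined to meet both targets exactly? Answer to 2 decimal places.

With a, b = kg per acre of diammonium phosphate and product B:
P₂O₅: 0.46·a + 0.04·b = 34.3
N: 0.18·a + 0.4·b = 65.4
Eliminate a: (row1) − 0.46/0.18·(row2) → -0.982222·b = -132.833, so b = 135.238.
Back-substitute: a = (34.3 − 0.04·135.238) / 0.46 = 62.8054.

62.81 kg diammonium phosphate, 135.24 kg product B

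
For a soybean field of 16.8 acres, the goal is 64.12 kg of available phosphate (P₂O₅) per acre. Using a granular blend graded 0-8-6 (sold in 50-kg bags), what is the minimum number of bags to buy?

270 bags

Product per acre = 64.12 / 8% = 801.5 kg.
Total product = 801.5 × 16.8 = 13465.2 kg.
Bags = ⌈13465.2 / 50⌉ = 270.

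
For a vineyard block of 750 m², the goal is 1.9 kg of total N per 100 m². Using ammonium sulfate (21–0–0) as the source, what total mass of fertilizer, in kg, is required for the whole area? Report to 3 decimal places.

67.857 kg

Product per 100 m² = 1.9 / 21% = 9.04762 kg.
Total product = 9.04762 × 750 / 100 = 67.8571 kg.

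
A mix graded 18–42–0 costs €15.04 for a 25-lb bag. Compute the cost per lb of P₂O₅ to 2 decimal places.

P₂O₅ in bag = 25 × 42% = 10.5 lb.
Cost per lb P₂O₅ = €15.04 / 10.5 = €1.4324.

€1.43 per lb P₂O₅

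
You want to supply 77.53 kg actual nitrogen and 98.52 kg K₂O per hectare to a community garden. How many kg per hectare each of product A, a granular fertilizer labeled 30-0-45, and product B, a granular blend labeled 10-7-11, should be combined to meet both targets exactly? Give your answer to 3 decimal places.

110.308 kg product A, 444.375 kg product B

Let a = kg of product A, b = kg of product B (per hectare).
N: 0.3·a + 0.1·b = 77.53
K₂O: 0.45·a + 0.11·b = 98.52
Eliminate b: (row1) − 0.1/0.11·(row2) → -0.109091·a = -12.0336, so a = 110.3083.
Then b = (98.52 − 0.45·110.3083) / 0.11 = 444.375.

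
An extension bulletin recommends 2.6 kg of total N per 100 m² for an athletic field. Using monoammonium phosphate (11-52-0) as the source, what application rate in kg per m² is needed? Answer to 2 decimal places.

Product per 100 m² = 2.6 / 11% = 23.6364 kg.
Convert to per m²: 23.6364 × 0.01 = 0.236364 kg.

0.24 kg of product per sq m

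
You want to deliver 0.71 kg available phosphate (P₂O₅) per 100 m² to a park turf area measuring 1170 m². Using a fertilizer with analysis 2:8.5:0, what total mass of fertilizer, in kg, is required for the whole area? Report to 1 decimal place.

Product per 100 m² = 0.71 / 8.5% = 8.35294 kg.
Total product = 8.35294 × 1170 / 100 = 97.7294 kg.

97.7 kg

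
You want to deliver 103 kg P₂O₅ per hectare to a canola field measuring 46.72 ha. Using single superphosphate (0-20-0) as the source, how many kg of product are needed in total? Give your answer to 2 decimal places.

24060.80 kg

Product per hectare = 103 / 20% = 515 kg.
Total product = 515 × 46.72 = 24060.8 kg.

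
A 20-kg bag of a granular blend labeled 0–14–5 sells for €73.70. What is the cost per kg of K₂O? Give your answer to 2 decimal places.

K₂O in bag = 20 × 5% = 1 kg.
Cost per kg K₂O = €73.70 / 1 = €73.7000.

€73.70 per kg K₂O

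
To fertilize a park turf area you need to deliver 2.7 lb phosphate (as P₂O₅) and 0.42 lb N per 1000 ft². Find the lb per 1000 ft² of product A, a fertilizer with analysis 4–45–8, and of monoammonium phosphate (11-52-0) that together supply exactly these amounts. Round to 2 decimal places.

2.74 lb product A, 2.82 lb monoammonium phosphate

With a, b = lb per 1000 ft² of product A and monoammonium phosphate:
P₂O₅: 0.45·a + 0.52·b = 2.7
N: 0.04·a + 0.11·b = 0.42
Eliminate b: (row1) − 0.52/0.11·(row2) → 0.260909·a = 0.714545, so a = 2.73868.
Then b = (0.42 − 0.04·2.73868) / 0.11 = 2.8223.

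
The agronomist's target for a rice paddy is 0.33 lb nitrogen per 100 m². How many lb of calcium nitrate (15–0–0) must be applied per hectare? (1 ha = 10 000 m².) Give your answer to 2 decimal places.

220.00 lb of product per hectare

Product per 100 m² = 0.33 / 15% = 2.2 lb.
Convert to per hectare: 2.2 × 100 = 220 lb.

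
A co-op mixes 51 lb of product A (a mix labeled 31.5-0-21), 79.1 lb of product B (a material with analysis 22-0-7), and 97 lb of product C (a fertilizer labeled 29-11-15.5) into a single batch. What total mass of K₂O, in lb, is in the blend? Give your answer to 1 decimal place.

31.3 lb K₂O

K₂O mass = 21%×51 + 7%×79.1 + 15.5%×97 = 31.282 lb.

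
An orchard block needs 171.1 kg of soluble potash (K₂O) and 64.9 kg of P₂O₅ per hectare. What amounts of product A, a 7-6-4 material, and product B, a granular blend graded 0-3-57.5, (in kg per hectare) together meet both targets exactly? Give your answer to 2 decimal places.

966.50 kg product A, 230.33 kg product B

Let a = kg of product A, b = kg of product B (per hectare).
K₂O: 0.04·a + 0.575·b = 171.1
P₂O₅: 0.06·a + 0.03·b = 64.9
From row1: a = (171.1 − 0.575·b) / 0.04.
Into row2: 0.06·(171.1 − 0.575·b)/0.04 + 0.03·b = 64.9 → b = 230.3303, a = 966.502.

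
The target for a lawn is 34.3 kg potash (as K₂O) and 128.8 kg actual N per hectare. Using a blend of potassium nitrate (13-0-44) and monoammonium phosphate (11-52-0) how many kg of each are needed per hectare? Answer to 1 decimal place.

Let a = kg of potassium nitrate, b = kg of monoammonium phosphate (per hectare).
K₂O: 0.44·a + 0·b = 34.3
N: 0.13·a + 0.11·b = 128.8
From row1: a = (34.3 − 0·b) / 0.44.
Into row2: 0.13·(34.3 − 0·b)/0.44 + 0.11·b = 128.8 → b = 1078.78, a = 77.9545.

78.0 kg potassium nitrate, 1078.8 kg monoammonium phosphate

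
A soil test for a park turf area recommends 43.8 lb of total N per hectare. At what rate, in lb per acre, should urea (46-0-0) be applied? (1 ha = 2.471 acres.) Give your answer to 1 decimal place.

38.5 lb of product per acre

Product per hectare = 43.8 / 46% = 95.2174 lb.
Convert to per acre: 95.2174 × 0.404694 = 38.534 lb.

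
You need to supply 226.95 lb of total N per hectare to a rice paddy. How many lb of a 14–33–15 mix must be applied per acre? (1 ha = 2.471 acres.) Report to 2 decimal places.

Product per hectare = 226.95 / 14% = 1621.07 lb.
Convert to per acre: 1621.07 × 0.404694 = 656.039 lb.

656.04 lb of product per acre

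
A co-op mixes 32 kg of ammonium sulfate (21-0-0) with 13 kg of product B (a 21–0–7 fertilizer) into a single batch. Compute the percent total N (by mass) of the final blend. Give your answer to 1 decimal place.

Total mass = 32 + 13 = 45 kg.
N mass = 21%×32 + 21%×13 = 9.45 kg.
% N = 9.45 / 45 = 21%.

21.0% N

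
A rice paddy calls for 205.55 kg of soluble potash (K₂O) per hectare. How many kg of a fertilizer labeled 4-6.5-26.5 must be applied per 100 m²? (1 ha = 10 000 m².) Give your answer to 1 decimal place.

Product per hectare = 205.55 / 26.5% = 775.66 kg.
Convert to per 100 m²: 775.66 × 0.01 = 7.7566 kg.

7.8 kg of product per hundred sq m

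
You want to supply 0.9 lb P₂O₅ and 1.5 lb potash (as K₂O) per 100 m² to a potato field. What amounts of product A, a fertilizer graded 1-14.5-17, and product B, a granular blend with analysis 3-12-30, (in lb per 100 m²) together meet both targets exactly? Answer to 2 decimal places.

Per-100 m² balance (a = product A, b = product B):
P₂O₅: 0.145·a + 0.12·b = 0.9
K₂O: 0.17·a + 0.3·b = 1.5
From row1: a = (0.9 − 0.12·b) / 0.145.
Into row2: 0.17·(0.9 − 0.12·b)/0.145 + 0.3·b = 1.5 → b = 2.79221, a = 3.8961.

3.90 lb product A, 2.79 lb product B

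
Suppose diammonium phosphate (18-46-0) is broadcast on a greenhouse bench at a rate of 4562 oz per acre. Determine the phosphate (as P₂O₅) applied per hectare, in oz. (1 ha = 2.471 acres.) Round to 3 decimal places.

P₂O₅ per acre = 4562 × 46% = 2098.52 oz.
Convert to per hectare: 2098.52 × 2.471 = 5185.4429 oz.

5185.443 oz P₂O₅ per hectare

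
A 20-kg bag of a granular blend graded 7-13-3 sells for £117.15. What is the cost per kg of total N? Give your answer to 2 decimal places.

£83.68 per kg N

N in bag = 20 × 7% = 1.4 kg.
Cost per kg N = £117.15 / 1.4 = £83.6786.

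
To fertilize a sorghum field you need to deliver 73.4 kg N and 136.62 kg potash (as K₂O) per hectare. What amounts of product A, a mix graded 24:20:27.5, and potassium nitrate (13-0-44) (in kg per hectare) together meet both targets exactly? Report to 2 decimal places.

Let a = kg of product A, b = kg of potassium nitrate (per hectare).
N: 0.24·a + 0.13·b = 73.4
K₂O: 0.275·a + 0.44·b = 136.62
From row1: a = (73.4 − 0.13·b) / 0.24.
Into row2: 0.275·(73.4 − 0.13·b)/0.24 + 0.44·b = 136.62 → b = 180.441, a = 208.094.

208.09 kg product A, 180.44 kg potassium nitrate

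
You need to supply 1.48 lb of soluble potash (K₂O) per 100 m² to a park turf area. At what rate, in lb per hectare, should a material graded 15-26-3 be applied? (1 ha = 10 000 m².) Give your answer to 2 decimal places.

Product per 100 m² = 1.48 / 3% = 49.3333 lb.
Convert to per hectare: 49.3333 × 100 = 4933.333 lb.

4933.33 lb of product per hectare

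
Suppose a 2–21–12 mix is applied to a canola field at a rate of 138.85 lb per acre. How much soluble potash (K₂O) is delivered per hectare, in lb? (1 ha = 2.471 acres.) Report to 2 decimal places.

41.17 lb K₂O per hectare

K₂O per acre = 138.85 × 12% = 16.662 lb.
Convert to per hectare: 16.662 × 2.471 = 41.1718 lb.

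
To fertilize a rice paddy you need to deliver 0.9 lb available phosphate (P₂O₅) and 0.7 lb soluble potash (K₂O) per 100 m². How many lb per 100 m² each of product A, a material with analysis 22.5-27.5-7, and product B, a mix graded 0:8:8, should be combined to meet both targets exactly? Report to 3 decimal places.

0.976 lb product A, 7.896 lb product B

Let a = lb of product A, b = lb of product B (per 100 m²).
P₂O₅: 0.275·a + 0.08·b = 0.9
K₂O: 0.07·a + 0.08·b = 0.7
Eliminate b: (row1) − 0.08/0.08·(row2) → 0.205·a = 0.2, so a = 0.97561.
Then b = (0.7 − 0.07·0.97561) / 0.08 = 7.89634.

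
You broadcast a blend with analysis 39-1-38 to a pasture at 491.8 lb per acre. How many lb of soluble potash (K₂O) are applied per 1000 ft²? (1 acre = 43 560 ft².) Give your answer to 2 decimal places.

4.29 lb K₂O per thousand sq ft

K₂O per acre = 491.8 × 38% = 186.884 lb.
Convert to per 1000 ft²: 186.884 × 0.0229568 = 4.29027 lb.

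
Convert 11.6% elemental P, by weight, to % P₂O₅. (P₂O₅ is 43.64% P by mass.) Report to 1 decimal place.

26.6% P₂O₅

%P₂O₅ = 11.6 / 0.4364 = 26.5811%.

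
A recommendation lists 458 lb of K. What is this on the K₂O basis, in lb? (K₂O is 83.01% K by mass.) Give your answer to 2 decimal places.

551.74 lb K₂O

K₂O = 458 / 0.8301 = 551.741 lb.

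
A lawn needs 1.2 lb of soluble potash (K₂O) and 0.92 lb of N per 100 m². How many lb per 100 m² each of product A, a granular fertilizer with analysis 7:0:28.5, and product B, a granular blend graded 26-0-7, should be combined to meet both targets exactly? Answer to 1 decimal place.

3.6 lb product A, 2.6 lb product B

With a, b = lb per 100 m² of product A and product B:
K₂O: 0.285·a + 0.07·b = 1.2
N: 0.07·a + 0.26·b = 0.92
Solving simultaneously: a = 3.57803, b = 2.57514.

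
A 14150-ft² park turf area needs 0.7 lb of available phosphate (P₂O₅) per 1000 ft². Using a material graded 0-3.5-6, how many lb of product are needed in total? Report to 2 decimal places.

283.00 lb

Product per 1000 ft² = 0.7 / 3.5% = 20 lb.
Total product = 20 × 14150 / 1000 = 283 lb.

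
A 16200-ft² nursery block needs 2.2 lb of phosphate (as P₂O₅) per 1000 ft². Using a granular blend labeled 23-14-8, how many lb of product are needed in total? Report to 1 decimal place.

254.6 lb

Product per 1000 ft² = 2.2 / 14% = 15.7143 lb.
Total product = 15.7143 × 16200 / 1000 = 254.571 lb.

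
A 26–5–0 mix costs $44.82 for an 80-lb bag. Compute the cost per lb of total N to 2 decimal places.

$2.15 per lb N

N in bag = 80 × 26% = 20.8 lb.
Cost per lb N = $44.82 / 20.8 = $2.1548.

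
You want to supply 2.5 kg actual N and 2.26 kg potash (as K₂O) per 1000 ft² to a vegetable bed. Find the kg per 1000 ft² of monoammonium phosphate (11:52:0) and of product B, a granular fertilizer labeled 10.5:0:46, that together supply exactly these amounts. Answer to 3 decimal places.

Per-1000 ft² balance (a = monoammonium phosphate, b = product B):
N: 0.11·a + 0.105·b = 2.5
K₂O: 0·a + 0.46·b = 2.26
Solving simultaneously: a = 18.0375, b = 4.91304.

18.038 kg monoammonium phosphate, 4.913 kg product B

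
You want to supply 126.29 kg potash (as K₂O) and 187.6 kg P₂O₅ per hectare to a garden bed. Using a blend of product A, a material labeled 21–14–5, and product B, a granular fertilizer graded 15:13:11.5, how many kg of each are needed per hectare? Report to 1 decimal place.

537.1 kg product A, 864.6 kg product B

With a, b = kg per hectare of product A and product B:
K₂O: 0.05·a + 0.115·b = 126.29
P₂O₅: 0.14·a + 0.13·b = 187.6
Solving simultaneously: a = 537.115, b = 864.646.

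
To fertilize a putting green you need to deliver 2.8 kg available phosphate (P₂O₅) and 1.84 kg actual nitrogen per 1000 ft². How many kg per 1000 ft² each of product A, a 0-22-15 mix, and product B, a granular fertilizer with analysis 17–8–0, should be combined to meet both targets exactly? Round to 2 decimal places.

8.79 kg product A, 10.82 kg product B

Let a = kg of product A, b = kg of product B (per 1000 ft²).
P₂O₅: 0.22·a + 0.08·b = 2.8
N: 0·a + 0.17·b = 1.84
Solving simultaneously: a = 8.79144, b = 10.8235.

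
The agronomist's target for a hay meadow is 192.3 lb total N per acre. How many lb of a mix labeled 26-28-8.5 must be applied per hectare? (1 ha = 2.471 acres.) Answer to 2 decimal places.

Product per acre = 192.3 / 26% = 739.615 lb.
Convert to per hectare: 739.615 × 2.471 = 1827.5896 lb.

1827.59 lb of product per hectare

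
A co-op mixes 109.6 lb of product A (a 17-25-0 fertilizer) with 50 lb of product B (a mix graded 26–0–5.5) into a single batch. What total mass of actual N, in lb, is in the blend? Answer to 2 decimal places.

N mass = 17%×109.6 + 26%×50 = 31.632 lb.

31.63 lb N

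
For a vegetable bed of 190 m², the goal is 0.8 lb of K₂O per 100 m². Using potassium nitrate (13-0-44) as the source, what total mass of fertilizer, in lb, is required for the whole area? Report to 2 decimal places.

3.45 lb

Product per 100 m² = 0.8 / 44% = 1.81818 lb.
Total product = 1.81818 × 190 / 100 = 3.45455 lb.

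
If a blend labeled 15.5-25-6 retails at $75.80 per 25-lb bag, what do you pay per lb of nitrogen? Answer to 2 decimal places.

N in bag = 25 × 15.5% = 3.875 lb.
Cost per lb N = $75.80 / 3.875 = $19.5613.

$19.56 per lb N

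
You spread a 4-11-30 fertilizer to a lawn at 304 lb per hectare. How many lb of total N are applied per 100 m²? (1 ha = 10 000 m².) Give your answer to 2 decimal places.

0.12 lb N per hundred sq m

nitrogen per hectare = 304 × 4% = 12.16 lb.
Convert to per 100 m²: 12.16 × 0.01 = 0.1216 lb.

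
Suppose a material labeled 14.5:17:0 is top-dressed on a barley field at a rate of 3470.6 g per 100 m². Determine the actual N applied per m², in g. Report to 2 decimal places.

5.03 g N per sq m

nitrogen per 100 m² = 3470.6 × 14.5% = 503.237 g.
Convert to per m²: 503.237 × 0.01 = 5.03237 g.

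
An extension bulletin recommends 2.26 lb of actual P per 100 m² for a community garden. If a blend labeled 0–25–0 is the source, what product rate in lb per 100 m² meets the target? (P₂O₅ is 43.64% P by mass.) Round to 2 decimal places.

As P₂O₅: 2.26 / 0.4364 = 5.17874 lb per 100 m².
Product per 100 m² = 5.17874 / 25% = 20.7149 lb.

20.71 lb of product per hundred sq m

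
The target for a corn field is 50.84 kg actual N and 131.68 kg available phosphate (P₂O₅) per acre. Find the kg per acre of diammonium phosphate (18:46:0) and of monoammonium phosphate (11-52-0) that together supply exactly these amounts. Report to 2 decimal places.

277.95 kg diammonium phosphate, 7.35 kg monoammonium phosphate

Let a = kg of diammonium phosphate, b = kg of monoammonium phosphate (per acre).
N: 0.18·a + 0.11·b = 50.84
P₂O₅: 0.46·a + 0.52·b = 131.68
From row1: a = (50.84 − 0.11·b) / 0.18.
Into row2: 0.46·(50.84 − 0.11·b)/0.18 + 0.52·b = 131.68 → b = 7.34884, a = 277.953.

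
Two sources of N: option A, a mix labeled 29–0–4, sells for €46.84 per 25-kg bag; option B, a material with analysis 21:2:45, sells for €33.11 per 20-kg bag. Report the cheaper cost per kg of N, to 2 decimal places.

€6.46 per kg N (option A)

option A: N per bag = 25 × 29% = 7.25 kg; cost = 46.84 / 7.25 = €6.4607/kg N.
option B: N per bag = 20 × 21% = 4.2 kg; cost = 33.11 / 4.2 = €7.8833/kg N.
option A is cheaper.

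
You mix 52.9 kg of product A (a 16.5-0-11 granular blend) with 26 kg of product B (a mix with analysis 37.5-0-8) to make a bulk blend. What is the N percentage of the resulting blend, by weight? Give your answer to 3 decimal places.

23.420% N

Total mass = 52.9 + 26 = 78.9 kg.
N mass = 16.5%×52.9 + 37.5%×26 = 18.4785 kg.
% N = 18.4785 / 78.9 = 23.4202%.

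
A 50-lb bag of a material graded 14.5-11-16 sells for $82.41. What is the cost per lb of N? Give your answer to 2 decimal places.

$11.37 per lb N

N in bag = 50 × 14.5% = 7.25 lb.
Cost per lb N = $82.41 / 7.25 = $11.3669.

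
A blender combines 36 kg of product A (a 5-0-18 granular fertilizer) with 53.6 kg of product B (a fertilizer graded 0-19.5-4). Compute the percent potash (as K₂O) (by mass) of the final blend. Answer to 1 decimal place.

Total mass = 36 + 53.6 = 89.6 kg.
K₂O mass = 18%×36 + 4%×53.6 = 8.624 kg.
% K₂O = 8.624 / 89.6 = 9.625%.

9.6% K₂O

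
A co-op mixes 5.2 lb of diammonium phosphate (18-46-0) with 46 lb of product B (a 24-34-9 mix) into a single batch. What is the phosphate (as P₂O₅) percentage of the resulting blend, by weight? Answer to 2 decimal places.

35.22% P₂O₅

Total mass = 5.2 + 46 = 51.2 lb.
P₂O₅ mass = 46%×5.2 + 34%×46 = 18.032 lb.
% P₂O₅ = 18.032 / 51.2 = 35.2188%.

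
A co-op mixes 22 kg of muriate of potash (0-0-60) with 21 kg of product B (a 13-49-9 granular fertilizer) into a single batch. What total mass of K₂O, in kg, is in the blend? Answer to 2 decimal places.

15.09 kg K₂O

K₂O mass = 60%×22 + 9%×21 = 15.09 kg.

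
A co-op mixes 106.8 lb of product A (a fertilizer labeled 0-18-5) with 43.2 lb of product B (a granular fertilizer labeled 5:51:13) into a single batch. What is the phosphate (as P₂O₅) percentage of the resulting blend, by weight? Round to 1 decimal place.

Total mass = 106.8 + 43.2 = 150 lb.
P₂O₅ mass = 18%×106.8 + 51%×43.2 = 41.256 lb.
% P₂O₅ = 41.256 / 150 = 27.504%.

27.5% P₂O₅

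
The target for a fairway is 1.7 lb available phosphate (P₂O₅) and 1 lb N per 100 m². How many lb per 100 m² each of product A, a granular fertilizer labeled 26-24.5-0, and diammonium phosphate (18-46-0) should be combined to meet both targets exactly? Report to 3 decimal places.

With a, b = lb per 100 m² of product A and diammonium phosphate:
P₂O₅: 0.245·a + 0.46·b = 1.7
N: 0.26·a + 0.18·b = 1
Solving simultaneously: a = 2.03974, b = 2.60927.

2.040 lb product A, 2.609 lb diammonium phosphate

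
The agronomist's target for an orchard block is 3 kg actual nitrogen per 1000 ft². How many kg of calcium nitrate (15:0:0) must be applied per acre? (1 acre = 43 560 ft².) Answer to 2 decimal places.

Product per 1000 ft² = 3 / 15% = 20 kg.
Convert to per acre: 20 × 43.56 = 871.2 kg.

871.20 kg of product per acre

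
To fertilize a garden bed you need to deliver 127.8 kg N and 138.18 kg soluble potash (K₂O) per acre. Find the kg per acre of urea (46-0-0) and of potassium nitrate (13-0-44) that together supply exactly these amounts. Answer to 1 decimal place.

189.1 kg urea, 314.0 kg potassium nitrate

With a, b = kg per acre of urea and potassium nitrate:
N: 0.46·a + 0.13·b = 127.8
K₂O: 0·a + 0.44·b = 138.18
Solving simultaneously: a = 189.074, b = 314.045.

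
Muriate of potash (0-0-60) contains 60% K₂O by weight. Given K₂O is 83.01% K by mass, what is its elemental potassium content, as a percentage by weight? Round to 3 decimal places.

%K = 60 × 0.8301 = 49.806%.

49.806% K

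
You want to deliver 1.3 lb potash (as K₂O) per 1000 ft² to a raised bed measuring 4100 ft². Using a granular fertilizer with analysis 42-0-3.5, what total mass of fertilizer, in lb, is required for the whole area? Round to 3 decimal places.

152.286 lb

Product per 1000 ft² = 1.3 / 3.5% = 37.1429 lb.
Total product = 37.1429 × 4100 / 1000 = 152.2857 lb.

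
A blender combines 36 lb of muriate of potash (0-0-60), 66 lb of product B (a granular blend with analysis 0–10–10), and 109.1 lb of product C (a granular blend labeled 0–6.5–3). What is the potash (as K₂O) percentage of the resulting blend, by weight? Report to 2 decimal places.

14.91% K₂O

Total mass = 36 + 66 + 109.1 = 211.1 lb.
K₂O mass = 60%×36 + 10%×66 + 3%×109.1 = 31.473 lb.
% K₂O = 31.473 / 211.1 = 14.909%.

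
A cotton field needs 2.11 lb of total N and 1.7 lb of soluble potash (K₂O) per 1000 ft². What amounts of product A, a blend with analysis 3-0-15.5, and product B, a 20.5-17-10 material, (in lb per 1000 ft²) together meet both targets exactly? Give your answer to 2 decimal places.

With a, b = lb per 1000 ft² of product A and product B:
N: 0.03·a + 0.205·b = 2.11
K₂O: 0.155·a + 0.1·b = 1.7
Eliminate b: (row1) − 0.205/0.1·(row2) → -0.28775·a = -1.375, so a = 4.77845.
Then b = (1.7 − 0.155·4.77845) / 0.1 = 9.5934.

4.78 lb product A, 9.59 lb product B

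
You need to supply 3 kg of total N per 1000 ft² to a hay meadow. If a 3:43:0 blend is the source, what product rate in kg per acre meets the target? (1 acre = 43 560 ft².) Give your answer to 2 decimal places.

4356.00 kg of product per acre

Product per 1000 ft² = 3 / 3% = 100 kg.
Convert to per acre: 100 × 43.56 = 4356 kg.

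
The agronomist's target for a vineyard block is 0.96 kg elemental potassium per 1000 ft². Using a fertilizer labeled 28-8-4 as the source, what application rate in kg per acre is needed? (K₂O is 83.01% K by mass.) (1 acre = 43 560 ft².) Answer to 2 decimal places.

1259.41 kg of product per acre

As K₂O: 0.96 / 0.8301 = 1.15649 kg per 1000 ft².
Product per 1000 ft² = 1.15649 / 4% = 28.9122 kg.
Convert to per acre: 28.9122 × 43.56 = 1259.4145 kg.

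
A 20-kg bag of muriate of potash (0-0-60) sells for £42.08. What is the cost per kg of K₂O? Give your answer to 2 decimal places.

£3.51 per kg K₂O

K₂O in bag = 20 × 60% = 12 kg.
Cost per kg K₂O = £42.08 / 12 = £3.5067.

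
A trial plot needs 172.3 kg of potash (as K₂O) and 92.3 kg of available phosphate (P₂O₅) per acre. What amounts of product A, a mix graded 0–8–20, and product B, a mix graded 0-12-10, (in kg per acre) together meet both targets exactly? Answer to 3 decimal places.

Per-acre balance (a = product A, b = product B):
K₂O: 0.2·a + 0.1·b = 172.3
P₂O₅: 0.08·a + 0.12·b = 92.3
Solving simultaneously: a = 715.375, b = 292.25.

715.375 kg product A, 292.250 kg product B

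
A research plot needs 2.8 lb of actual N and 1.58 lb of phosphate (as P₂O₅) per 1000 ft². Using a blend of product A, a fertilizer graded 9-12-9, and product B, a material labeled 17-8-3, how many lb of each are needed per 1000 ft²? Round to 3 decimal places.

Per-1000 ft² balance (a = product A, b = product B):
N: 0.09·a + 0.17·b = 2.8
P₂O₅: 0.12·a + 0.08·b = 1.58
From row1: a = (2.8 − 0.17·b) / 0.09.
Into row2: 0.12·(2.8 − 0.17·b)/0.09 + 0.08·b = 1.58 → b = 14.6818, a = 3.37879.

3.379 lb product A, 14.682 lb product B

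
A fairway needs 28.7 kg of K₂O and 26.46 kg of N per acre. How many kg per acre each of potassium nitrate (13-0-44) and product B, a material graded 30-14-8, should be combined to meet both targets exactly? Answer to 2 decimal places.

Let a = kg of potassium nitrate, b = kg of product B (per acre).
K₂O: 0.44·a + 0.08·b = 28.7
N: 0.13·a + 0.3·b = 26.46
Eliminate b: (row1) − 0.08/0.3·(row2) → 0.405333·a = 21.644, so a = 53.398.
Then b = (26.46 − 0.13·53.398) / 0.3 = 65.0609.

53.40 kg potassium nitrate, 65.06 kg product B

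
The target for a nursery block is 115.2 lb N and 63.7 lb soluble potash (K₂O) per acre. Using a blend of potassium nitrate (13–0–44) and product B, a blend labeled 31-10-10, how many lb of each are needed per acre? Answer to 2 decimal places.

Let a = lb of potassium nitrate, b = lb of product B (per acre).
N: 0.13·a + 0.31·b = 115.2
K₂O: 0.44·a + 0.1·b = 63.7
Eliminate b: (row1) − 0.31/0.1·(row2) → -1.234·a = -82.27, so a = 66.6694.
Then b = (63.7 − 0.44·66.6694) / 0.1 = 343.6548.

66.67 lb potassium nitrate, 343.65 lb product B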